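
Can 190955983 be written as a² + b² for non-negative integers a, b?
Not possible

Factorization: 190955983 = 41 × 167^3
By Fermat: n is sum of two squares iff every prime p ≡ 3 (mod 4) appears to even power.
Prime(s) ≡ 3 (mod 4) with odd exponent: [(167, 3)]
Therefore 190955983 cannot be expressed as a² + b².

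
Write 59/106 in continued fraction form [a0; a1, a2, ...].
[0; 1, 1, 3, 1, 11]

Euclidean algorithm steps:
59 = 0 × 106 + 59
106 = 1 × 59 + 47
59 = 1 × 47 + 12
47 = 3 × 12 + 11
12 = 1 × 11 + 1
11 = 11 × 1 + 0
Continued fraction: [0; 1, 1, 3, 1, 11]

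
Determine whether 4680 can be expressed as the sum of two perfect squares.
18² + 66² (a=18, b=66)

Factorization: 4680 = 2^3 × 3^2 × 5 × 13
By Fermat: n is sum of two squares iff every prime p ≡ 3 (mod 4) appears to even power.
All primes ≡ 3 (mod 4) appear to even power.
Search a = 0, 1, 2, … for 4680 - a² a perfect square: first hit at a = 18: 4680 - 324 = 4356 = 66².
4680 = 18² + 66² = 324 + 4356 ✓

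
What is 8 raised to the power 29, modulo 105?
8

Repeated squaring. Binary of 29 = 11101.
8^1 ≡ 8 (mod 105); 8^2 ≡ 64 (mod 105); 8^4 ≡ 1 (mod 105); 8^8 ≡ 1 (mod 105); 8^16 ≡ 1 (mod 105)
8^29 = 8^1 × 8^4 × 8^8 × 8^16 ≡ 8 (mod 105)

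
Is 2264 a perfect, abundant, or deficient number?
deficient

Proper divisors of 2264: sum = 1 + 2 + 4 + 8 + 283 + 566 + 1132 = 1996
Since 1996 < 2264, 2264 is deficient.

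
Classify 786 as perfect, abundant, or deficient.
abundant

Proper divisors of 786: sum = 1 + 2 + 3 + 6 + 131 + 262 + 393 = 798
Since 798 > 786, 786 is abundant.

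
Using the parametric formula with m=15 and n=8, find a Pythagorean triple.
(161, 240, 289)

Euclid's formula: a = m² - n², b = 2mn, c = m² + n²
m = 15, n = 8
a = 15² - 8² = 225 - 64 = 161
b = 2 × 15 × 8 = 240
c = 15² + 8² = 225 + 64 = 289
Verification: 161² + 240² = 25921 + 57600 = 83521 = 289² ✓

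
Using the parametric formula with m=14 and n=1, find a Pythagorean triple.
(195, 28, 197)

Euclid's formula: a = m² - n², b = 2mn, c = m² + n²
m = 14, n = 1
a = 14² - 1² = 196 - 1 = 195
b = 2 × 14 × 1 = 28
c = 14² + 1² = 196 + 1 = 197
Verification: 195² + 28² = 38025 + 784 = 38809 = 197² ✓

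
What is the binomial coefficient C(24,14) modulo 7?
3

Using Lucas' theorem:
Write n=24 and k=14 in base 7:
n in base 7: [3, 3]
k in base 7: [2, 0]
C(24,14) mod 7 = ∏ C(n_i, k_i) mod 7
Digit binomials (mod 7): C(3,2) = 3; C(3,0) = 1
Product: 3 × 1 = 3 ≡ 3 (mod 7)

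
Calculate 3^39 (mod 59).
49

Repeated squaring. Binary of 39 = 100111.
3^1 ≡ 3 (mod 59); 3^2 ≡ 9 (mod 59); 3^4 ≡ 22 (mod 59); 3^8 ≡ 12 (mod 59); 3^16 ≡ 26 (mod 59); 3^32 ≡ 27 (mod 59)
3^39 = 3^1 × 3^2 × 3^4 × 3^32 ≡ 49 (mod 59)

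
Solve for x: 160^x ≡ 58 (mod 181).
149

Baby-step giant-step with step n = ⌈√181⌉ = 14.
Baby steps 160^j mod 181 (j:value) for j=0..13: 0:1, 1:160, 2:79, 3:151, 4:87, 5:164, 6:176, 7:105, 8:148, 9:150, 10:108, 11:85, 12:25, 13:18.
Giant-step multiplier: 160^(-14) ≡ 160^(180-14) = 160^166 ≡ 147 (mod 181).
Giant steps γ_i = 58·147^i mod 181: γ_0=58, γ_1=19, γ_2=78, γ_3=63, γ_4=30, γ_5=66, γ_6=109, γ_7=95, γ_8=28, γ_9=134, γ_10=150 (in table at j=9).
x = i·n + j = 10·14 + 9 = 149.
Check: 160^149 ≡ 58 (mod 181).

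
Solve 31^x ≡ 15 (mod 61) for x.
32

Baby-step giant-step with step n = ⌈√61⌉ = 8.
Baby steps 31^j mod 61 (j:value) for j=0..7: 0:1, 1:31, 2:46, 3:23, 4:42, 5:21, 6:41, 7:51.
Giant-step multiplier: 31^(-8) ≡ 31^(60-8) = 31^52 ≡ 12 (mod 61).
Giant steps γ_i = 15·12^i mod 61: γ_0=15, γ_1=58, γ_2=25, γ_3=56, γ_4=1 (in table at j=0).
x = i·n + j = 4·8 + 0 = 32.
Check: 31^32 ≡ 15 (mod 61).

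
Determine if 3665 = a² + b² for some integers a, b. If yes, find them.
23² + 56² (a=23, b=56)

Factorization: 3665 = 5 × 733
By Fermat: n is sum of two squares iff every prime p ≡ 3 (mod 4) appears to even power.
All primes ≡ 3 (mod 4) appear to even power.
Search a = 0, 1, 2, … for 3665 - a² a perfect square: first hit at a = 23: 3665 - 529 = 3136 = 56².
3665 = 23² + 56² = 529 + 3136 ✓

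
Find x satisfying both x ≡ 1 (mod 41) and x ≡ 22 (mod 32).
534

Using Chinese Remainder Theorem:
M = 41 × 32 = 1312
M1 = 32, M2 = 41
y1 = 32^(-1) mod 41 = 9
y2 = 41^(-1) mod 32 = 25
x = (1×32×9 + 22×41×25) mod 1312 = 534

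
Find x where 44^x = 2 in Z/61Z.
53

Baby-step giant-step with step n = ⌈√61⌉ = 8.
Baby steps 44^j mod 61 (j:value) for j=0..7: 0:1, 1:44, 2:45, 3:28, 4:12, 5:40, 6:52, 7:31.
Giant-step multiplier: 44^(-8) ≡ 44^(60-8) = 44^52 ≡ 25 (mod 61).
Giant steps γ_i = 2·25^i mod 61: γ_0=2, γ_1=50, γ_2=30, γ_3=18, γ_4=23, γ_5=26, γ_6=40 (in table at j=5).
x = i·n + j = 6·8 + 5 = 53.
Check: 44^53 ≡ 2 (mod 61).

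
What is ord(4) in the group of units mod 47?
23

47 is prime, so ord(4) divides φ(47) = 46.
Divisors of 46: 1, 2, 23, 46.
Repeated squaring: 4^1 ≡ 4, 4^2 ≡ 16, 4^4 ≡ 21, 4^8 ≡ 18, 4^16 ≡ 42, 4^32 ≡ 25 (mod 47).
Test 4^d mod 47 for each divisor d in increasing order:
4^1 ≡ 4
4^2 ≡ 16
4^23 = 4^16·4^4·4^2·4^1 ≡ 1  ← first divisor giving 1
The order is 23.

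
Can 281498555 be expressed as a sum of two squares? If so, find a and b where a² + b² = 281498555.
Not possible

Factorization: 281498555 = 5 × 13 × 163^3
By Fermat: n is sum of two squares iff every prime p ≡ 3 (mod 4) appears to even power.
Prime(s) ≡ 3 (mod 4) with odd exponent: [(163, 3)]
Therefore 281498555 cannot be expressed as a² + b².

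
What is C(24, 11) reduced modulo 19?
0

Using Lucas' theorem:
Write n=24 and k=11 in base 19:
n in base 19: [1, 5]
k in base 19: [0, 11]
C(24,11) mod 19 = ∏ C(n_i, k_i) mod 19
Digit binomials (mod 19): C(1,0) = 1; C(5,11) = 0 (k_i > n_i)
Product: 1 × 0 = 0 ≡ 0 (mod 19)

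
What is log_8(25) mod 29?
24

Baby-step giant-step with step n = ⌈√29⌉ = 6.
Baby steps 8^j mod 29 (j:value) for j=0..5: 0:1, 1:8, 2:6, 3:19, 4:7, 5:27.
Giant-step multiplier: 8^(-6) ≡ 8^(28-6) = 8^22 ≡ 9 (mod 29).
Giant steps γ_i = 25·9^i mod 29: γ_0=25, γ_1=22, γ_2=24, γ_3=13, γ_4=1 (in table at j=0).
x = i·n + j = 4·6 + 0 = 24.
Check: 8^24 ≡ 25 (mod 29).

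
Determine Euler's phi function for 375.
200

375 = 3 × 5^3
φ(n) = n × ∏(1 - 1/p) for each prime p dividing n
φ(375) = 375 × (1 - 1/3) × (1 - 1/5) = 200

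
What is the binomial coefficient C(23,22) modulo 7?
2

Using Lucas' theorem:
Write n=23 and k=22 in base 7:
n in base 7: [3, 2]
k in base 7: [3, 1]
C(23,22) mod 7 = ∏ C(n_i, k_i) mod 7
Digit binomials (mod 7): C(3,3) = 1; C(2,1) = 2
Product: 1 × 2 = 2 ≡ 2 (mod 7)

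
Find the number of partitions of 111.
679903203

p(n) counts ways to write n as a sum of positive integers (order ignored).
Euler's pentagonal recurrence: p(k) = p(k-1) + p(k-2) - p(k-5) - p(k-7) + p(k-12) + p(k-15) - ... (offsets j(3j∓1)/2, signs ++--, p(0)=1, p(<0)=0).
DP table for k = 0..110: p(0)=1, p(1)=1, p(2)=2, p(3)=3, p(4)=5, p(5)=7, p(6)=11, p(7)=15, p(8)=22, p(9)=30, p(10)=42, p(11)=56, p(12)=77, p(13)=101, p(14)=135, p(15)=176, p(16)=231, p(17)=297, p(18)=385, p(19)=490, p(20)=627, p(21)=792, p(22)=1002, p(23)=1255, p(24)=1575, p(25)=1958, p(26)=2436, p(27)=3010, p(28)=3718, p(29)=4565, p(30)=5604, p(31)=6842, p(32)=8349, p(33)=10143, p(34)=12310, p(35)=14883, p(36)=17977, p(37)=21637, p(38)=26015, p(39)=31185, p(40)=37338, p(41)=44583, p(42)=53174, p(43)=63261, p(44)=75175, p(45)=89134, p(46)=105558, p(47)=124754, p(48)=147273, p(49)=173525, p(50)=204226, p(51)=239943, p(52)=281589, p(53)=329931, p(54)=386155, p(55)=451276, p(56)=526823, p(57)=614154, p(58)=715220, p(59)=831820, p(60)=966467, p(61)=1121505, p(62)=1300156, p(63)=1505499, p(64)=1741630, p(65)=2012558, p(66)=2323520, p(67)=2679689, p(68)=3087735, p(69)=3554345, p(70)=4087968, p(71)=4697205, p(72)=5392783, p(73)=6185689, p(74)=7089500, p(75)=8118264, p(76)=9289091, p(77)=10619863, p(78)=12132164, p(79)=13848650, p(80)=15796476, p(81)=18004327, p(82)=20506255, p(83)=23338469, p(84)=26543660, p(85)=30167357, p(86)=34262962, p(87)=38887673, p(88)=44108109, p(89)=49995925, p(90)=56634173, p(91)=64112359, p(92)=72533807, p(93)=82010177, p(94)=92669720, p(95)=104651419, p(96)=118114304, p(97)=133230930, p(98)=150198136, p(99)=169229875, p(100)=190569292, p(101)=214481126, p(102)=241265379, p(103)=271248950, p(104)=304801365, p(105)=342325709, p(106)=384276336, p(107)=431149389, p(108)=483502844, p(109)=541946240, p(110)=607163746.
Final step: p(111) = p(110) + p(109) - p(106) - p(104) + p(99) + p(96) - p(89) - p(85) + p(76) + p(71) - p(60) - p(54) + p(41) + p(34) - p(19) - p(11)
= 607163746 + 541946240 - 384276336 - 304801365 + 169229875 + 118114304 - 49995925 - 30167357 + 9289091 + 4697205 - 966467 - 386155 + 44583 + 12310 - 490 - 56
= 679903203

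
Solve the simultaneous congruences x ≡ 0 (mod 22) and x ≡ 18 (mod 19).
132

Using Chinese Remainder Theorem:
M = 22 × 19 = 418
M1 = 19, M2 = 22
y1 = 19^(-1) mod 22 = 7
y2 = 22^(-1) mod 19 = 13
x = (0×19×7 + 18×22×13) mod 418 = 132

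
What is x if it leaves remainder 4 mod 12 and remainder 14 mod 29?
304

Using Chinese Remainder Theorem:
M = 12 × 29 = 348
M1 = 29, M2 = 12
y1 = 29^(-1) mod 12 = 5
y2 = 12^(-1) mod 29 = 17
x = (4×29×5 + 14×12×17) mod 348 = 304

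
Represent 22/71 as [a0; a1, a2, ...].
[0; 3, 4, 2, 2]

Euclidean algorithm steps:
22 = 0 × 71 + 22
71 = 3 × 22 + 5
22 = 4 × 5 + 2
5 = 2 × 2 + 1
2 = 2 × 1 + 0
Continued fraction: [0; 3, 4, 2, 2]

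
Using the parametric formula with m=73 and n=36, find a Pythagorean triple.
(4033, 5256, 6625)

Euclid's formula: a = m² - n², b = 2mn, c = m² + n²
m = 73, n = 36
a = 73² - 36² = 5329 - 1296 = 4033
b = 2 × 73 × 36 = 5256
c = 73² + 36² = 5329 + 1296 = 6625
Verification: 4033² + 5256² = 16265089 + 27625536 = 43890625 = 6625² ✓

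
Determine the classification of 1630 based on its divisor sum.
deficient

Proper divisors of 1630: sum = 1 + 2 + 5 + 10 + 163 + 326 + 815 = 1322
Since 1322 < 1630, 1630 is deficient.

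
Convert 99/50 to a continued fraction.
[1; 1, 49]

Euclidean algorithm steps:
99 = 1 × 50 + 49
50 = 1 × 49 + 1
49 = 49 × 1 + 0
Continued fraction: [1; 1, 49]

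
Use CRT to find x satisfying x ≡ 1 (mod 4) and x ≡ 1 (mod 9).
1

Using Chinese Remainder Theorem:
M = 4 × 9 = 36
M1 = 9, M2 = 4
y1 = 9^(-1) mod 4 = 1
y2 = 4^(-1) mod 9 = 7
x = (1×9×1 + 1×4×7) mod 36 = 1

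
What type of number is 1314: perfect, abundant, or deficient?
abundant

Proper divisors of 1314: sum = 1 + 2 + 3 + 6 + 9 + 18 + 73 + 146 + 219 + 438 + 657 = 1572
Since 1572 > 1314, 1314 is abundant.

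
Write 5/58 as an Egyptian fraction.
1/12 + 1/348

Greedy algorithm:
5/58: ceiling(58/5) = 12, use 1/12
1/348: ceiling(348/1) = 348, use 1/348
Result: 5/58 = 1/12 + 1/348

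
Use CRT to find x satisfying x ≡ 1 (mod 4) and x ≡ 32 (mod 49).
81

Using Chinese Remainder Theorem:
M = 4 × 49 = 196
M1 = 49, M2 = 4
y1 = 49^(-1) mod 4 = 1
y2 = 4^(-1) mod 49 = 37
x = (1×49×1 + 32×4×37) mod 196 = 81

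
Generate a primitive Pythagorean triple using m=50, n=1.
(2499, 100, 2501)

Euclid's formula: a = m² - n², b = 2mn, c = m² + n²
m = 50, n = 1
a = 50² - 1² = 2500 - 1 = 2499
b = 2 × 50 × 1 = 100
c = 50² + 1² = 2500 + 1 = 2501
Verification: 2499² + 100² = 6245001 + 10000 = 6255001 = 2501² ✓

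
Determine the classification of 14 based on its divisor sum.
deficient

Proper divisors of 14: sum = 1 + 2 + 7 = 10
Since 10 < 14, 14 is deficient.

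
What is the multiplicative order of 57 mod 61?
15

61 is prime, so ord(57) divides φ(61) = 60.
Divisors of 60: 1, 2, 3, 4, 5, 6, 10, 12, 15, 20, 30, 60.
Repeated squaring: 57^1 ≡ 57, 57^2 ≡ 16, 57^4 ≡ 12, 57^8 ≡ 22, 57^16 ≡ 57, 57^32 ≡ 16 (mod 61).
Test 57^d mod 61 for each divisor d in increasing order:
57^1 ≡ 57
57^2 ≡ 16
57^3 = 57^2·57^1 ≡ 58
57^4 ≡ 12
57^5 = 57^4·57^1 ≡ 13
57^6 = 57^4·57^2 ≡ 9
57^10 = 57^8·57^2 ≡ 47
57^12 = 57^8·57^4 ≡ 20
57^15 = 57^8·57^4·57^2·57^1 ≡ 1  ← first divisor giving 1
The order is 15.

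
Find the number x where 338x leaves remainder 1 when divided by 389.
61

gcd(338, 389) = 1, so the inverse exists.
Extended Euclidean algorithm on (389, 338):
389 = 1 × 338 + 51  ⟹  51 = (1)·389 + (-1)·338
338 = 6 × 51 + 32  ⟹  32 = (-6)·389 + (7)·338
51 = 1 × 32 + 19  ⟹  19 = (7)·389 + (-8)·338
32 = 1 × 19 + 13  ⟹  13 = (-13)·389 + (15)·338
19 = 1 × 13 + 6  ⟹  6 = (20)·389 + (-23)·338
13 = 2 × 6 + 1  ⟹  1 = (-53)·389 + (61)·338
So (61)·338 ≡ 1 (mod 389), i.e. 338^(-1) ≡ 61 (mod 389).
Check: 338 × 61 = 20618 ≡ 1 (mod 389)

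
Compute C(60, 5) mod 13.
4

Using Lucas' theorem:
Write n=60 and k=5 in base 13:
n in base 13: [4, 8]
k in base 13: [0, 5]
C(60,5) mod 13 = ∏ C(n_i, k_i) mod 13
Digit binomials (mod 13): C(4,0) = 1; C(8,5) = 56 ≡ 4
Product: 1 × 4 = 4 ≡ 4 (mod 13)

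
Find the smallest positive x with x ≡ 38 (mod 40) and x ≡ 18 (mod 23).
478

Using Chinese Remainder Theorem:
M = 40 × 23 = 920
M1 = 23, M2 = 40
y1 = 23^(-1) mod 40 = 7
y2 = 40^(-1) mod 23 = 19
x = (38×23×7 + 18×40×19) mod 920 = 478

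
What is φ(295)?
232

295 = 5 × 59
φ(n) = n × ∏(1 - 1/p) for each prime p dividing n
φ(295) = 295 × (1 - 1/5) × (1 - 1/59) = 232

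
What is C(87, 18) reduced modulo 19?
0

Using Lucas' theorem:
Write n=87 and k=18 in base 19:
n in base 19: [4, 11]
k in base 19: [0, 18]
C(87,18) mod 19 = ∏ C(n_i, k_i) mod 19
Digit binomials (mod 19): C(4,0) = 1; C(11,18) = 0 (k_i > n_i)
Product: 1 × 0 = 0 ≡ 0 (mod 19)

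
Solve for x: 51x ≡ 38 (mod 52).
x ≡ 14 (mod 52)

gcd(51, 52) = 1, which divides 38, so solutions exist.
Find 51^(-1) mod 52 by the extended Euclidean algorithm:
52 = 1 × 51 + 1  ⟹  1 = (1)·52 + (-1)·51
So (-1)·51 ≡ 1 (mod 52), i.e. 51^(-1) ≡ -1 ≡ 51 (mod 52).
x ≡ 51 × 38 = 1938 ≡ 14 (mod 52).
Check: 51 × 14 = 714 ≡ 38 (mod 52).
Unique solution: x ≡ 14 (mod 52)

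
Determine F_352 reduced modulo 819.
168

Matrix identity: Q^n = [[F_(n+1), F_n], [F_n, F_(n-1)]] with Q = [[1,1],[1,0]].
n = 352 = 101100000₂. Square-and-multiply, entries mod 819:
Q^1 = [[1,1],[1,0]]
Q^2 = (Q^1)² = [[2,1],[1,1]]
Q^5 = (Q^2)²·Q = [[8,5],[5,3]]
Q^11 = (Q^5)²·Q = [[144,89],[89,55]]
Q^22 = (Q^11)² = [[811,512],[512,299]]
Q^44 = (Q^22)² = [[128,753],[753,194]]
Q^88 = (Q^44)² = [[265,42],[42,223]]
Q^176 = (Q^88)² = [[736,21],[21,715]]
Q^352 = (Q^176)² = [[778,168],[168,610]]
F_352 mod 819 = Q^352[0][1] = 168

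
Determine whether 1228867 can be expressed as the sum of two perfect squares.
Not possible

Factorization: 1228867 = 23^3 × 101
By Fermat: n is sum of two squares iff every prime p ≡ 3 (mod 4) appears to even power.
Prime(s) ≡ 3 (mod 4) with odd exponent: [(23, 3)]
Therefore 1228867 cannot be expressed as a² + b².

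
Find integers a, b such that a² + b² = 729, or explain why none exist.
0² + 27² (a=0, b=27)

Factorization: 729 = 3^6
By Fermat: n is sum of two squares iff every prime p ≡ 3 (mod 4) appears to even power.
All primes ≡ 3 (mod 4) appear to even power.
Search a = 0, 1, 2, … for 729 - a² a perfect square: first hit at a = 0: 729 - 0 = 729 = 27².
729 = 0² + 27² = 0 + 729 ✓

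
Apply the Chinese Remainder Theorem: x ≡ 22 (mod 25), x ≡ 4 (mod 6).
22

Using Chinese Remainder Theorem:
M = 25 × 6 = 150
M1 = 6, M2 = 25
y1 = 6^(-1) mod 25 = 21
y2 = 25^(-1) mod 6 = 1
x = (22×6×21 + 4×25×1) mod 150 = 22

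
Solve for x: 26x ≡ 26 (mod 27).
x ≡ 1 (mod 27)

gcd(26, 27) = 1, which divides 26, so solutions exist.
Find 26^(-1) mod 27 by the extended Euclidean algorithm:
27 = 1 × 26 + 1  ⟹  1 = (1)·27 + (-1)·26
So (-1)·26 ≡ 1 (mod 27), i.e. 26^(-1) ≡ -1 ≡ 26 (mod 27).
x ≡ 26 × 26 = 676 ≡ 1 (mod 27).
Check: 26 × 1 = 26 ≡ 26 (mod 27).
Unique solution: x ≡ 1 (mod 27)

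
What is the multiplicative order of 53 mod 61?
20

61 is prime, so ord(53) divides φ(61) = 60.
Divisors of 60: 1, 2, 3, 4, 5, 6, 10, 12, 15, 20, 30, 60.
Repeated squaring: 53^1 ≡ 53, 53^2 ≡ 3, 53^4 ≡ 9, 53^8 ≡ 20, 53^16 ≡ 34, 53^32 ≡ 58 (mod 61).
Test 53^d mod 61 for each divisor d in increasing order:
53^1 ≡ 53
53^2 ≡ 3
53^3 = 53^2·53^1 ≡ 37
53^4 ≡ 9
53^5 = 53^4·53^1 ≡ 50
53^6 = 53^4·53^2 ≡ 27
53^10 = 53^8·53^2 ≡ 60
53^12 = 53^8·53^4 ≡ 58
53^15 = 53^8·53^4·53^2·53^1 ≡ 11
53^20 = 53^16·53^4 ≡ 1  ← first divisor giving 1
The order is 20.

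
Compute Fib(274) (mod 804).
403

Matrix identity: Q^n = [[F_(n+1), F_n], [F_n, F_(n-1)]] with Q = [[1,1],[1,0]].
n = 274 = 100010010₂. Square-and-multiply, entries mod 804:
Q^1 = [[1,1],[1,0]]
Q^2 = (Q^1)² = [[2,1],[1,1]]
Q^4 = (Q^2)² = [[5,3],[3,2]]
Q^8 = (Q^4)² = [[34,21],[21,13]]
Q^17 = (Q^8)²·Q = [[172,793],[793,183]]
Q^34 = (Q^17)² = [[761,115],[115,646]]
Q^68 = (Q^34)² = [[602,201],[201,401]]
Q^137 = (Q^68)²·Q = [[604,1],[1,603]]
Q^274 = (Q^137)² = [[605,403],[403,202]]
F_274 mod 804 = Q^274[0][1] = 403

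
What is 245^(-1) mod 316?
89

gcd(245, 316) = 1, so the inverse exists.
Extended Euclidean algorithm on (316, 245):
316 = 1 × 245 + 71  ⟹  71 = (1)·316 + (-1)·245
245 = 3 × 71 + 32  ⟹  32 = (-3)·316 + (4)·245
71 = 2 × 32 + 7  ⟹  7 = (7)·316 + (-9)·245
32 = 4 × 7 + 4  ⟹  4 = (-31)·316 + (40)·245
7 = 1 × 4 + 3  ⟹  3 = (38)·316 + (-49)·245
4 = 1 × 3 + 1  ⟹  1 = (-69)·316 + (89)·245
So (89)·245 ≡ 1 (mod 316), i.e. 245^(-1) ≡ 89 (mod 316).
Check: 245 × 89 = 21805 ≡ 1 (mod 316)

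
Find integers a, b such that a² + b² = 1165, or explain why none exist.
3² + 34² (a=3, b=34)

Factorization: 1165 = 5 × 233
By Fermat: n is sum of two squares iff every prime p ≡ 3 (mod 4) appears to even power.
All primes ≡ 3 (mod 4) appear to even power.
Search a = 0, 1, 2, … for 1165 - a² a perfect square: first hit at a = 3: 1165 - 9 = 1156 = 34².
1165 = 3² + 34² = 9 + 1156 ✓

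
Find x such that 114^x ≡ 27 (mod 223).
39

Baby-step giant-step with step n = ⌈√223⌉ = 15.
Baby steps 114^j mod 223 (j:value) for j=0..14: 0:1, 1:114, 2:62, 3:155, 4:53, 5:21, 6:164, 7:187, 8:133, 9:221, 10:218, 11:99, 12:136, 13:117, 14:181.
Giant-step multiplier: 114^(-15) ≡ 114^(222-15) = 114^207 ≡ 206 (mod 223).
Giant steps γ_i = 27·206^i mod 223: γ_0=27, γ_1=210, γ_2=221 (in table at j=9).
x = i·n + j = 2·15 + 9 = 39.
Check: 114^39 ≡ 27 (mod 223).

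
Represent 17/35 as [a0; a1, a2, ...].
[0; 2, 17]

Euclidean algorithm steps:
17 = 0 × 35 + 17
35 = 2 × 17 + 1
17 = 17 × 1 + 0
Continued fraction: [0; 2, 17]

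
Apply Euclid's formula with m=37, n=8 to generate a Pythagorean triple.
(1305, 592, 1433)

Euclid's formula: a = m² - n², b = 2mn, c = m² + n²
m = 37, n = 8
a = 37² - 8² = 1369 - 64 = 1305
b = 2 × 37 × 8 = 592
c = 37² + 8² = 1369 + 64 = 1433
Verification: 1305² + 592² = 1703025 + 350464 = 2053489 = 1433² ✓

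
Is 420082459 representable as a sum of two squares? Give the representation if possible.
Not possible

Factorization: 420082459 = 97 × 163^3
By Fermat: n is sum of two squares iff every prime p ≡ 3 (mod 4) appears to even power.
Prime(s) ≡ 3 (mod 4) with odd exponent: [(163, 3)]
Therefore 420082459 cannot be expressed as a² + b².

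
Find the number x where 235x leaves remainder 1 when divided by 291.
265

gcd(235, 291) = 1, so the inverse exists.
Extended Euclidean algorithm on (291, 235):
291 = 1 × 235 + 56  ⟹  56 = (1)·291 + (-1)·235
235 = 4 × 56 + 11  ⟹  11 = (-4)·291 + (5)·235
56 = 5 × 11 + 1  ⟹  1 = (21)·291 + (-26)·235
So (-26)·235 ≡ 1 (mod 291), i.e. 235^(-1) ≡ -26 ≡ 265 (mod 291).
Check: 235 × 265 = 62275 ≡ 1 (mod 291)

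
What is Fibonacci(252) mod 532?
228

Matrix identity: Q^n = [[F_(n+1), F_n], [F_n, F_(n-1)]] with Q = [[1,1],[1,0]].
n = 252 = 11111100₂. Square-and-multiply, entries mod 532:
Q^1 = [[1,1],[1,0]]
Q^3 = (Q^1)²·Q = [[3,2],[2,1]]
Q^7 = (Q^3)²·Q = [[21,13],[13,8]]
Q^15 = (Q^7)²·Q = [[455,78],[78,377]]
Q^31 = (Q^15)²·Q = [[301,309],[309,524]]
Q^63 = (Q^31)²·Q = [[511,414],[414,97]]
Q^126 = (Q^63)² = [[1,76],[76,457]]
Q^252 = (Q^126)² = [[457,228],[228,229]]
F_252 mod 532 = Q^252[0][1] = 228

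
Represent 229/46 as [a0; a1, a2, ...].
[4; 1, 45]

Euclidean algorithm steps:
229 = 4 × 46 + 45
46 = 1 × 45 + 1
45 = 45 × 1 + 0
Continued fraction: [4; 1, 45]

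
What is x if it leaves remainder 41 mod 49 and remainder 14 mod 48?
1070

Using Chinese Remainder Theorem:
M = 49 × 48 = 2352
M1 = 48, M2 = 49
y1 = 48^(-1) mod 49 = 48
y2 = 49^(-1) mod 48 = 1
x = (41×48×48 + 14×49×1) mod 2352 = 1070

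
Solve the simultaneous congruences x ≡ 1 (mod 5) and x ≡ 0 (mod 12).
36

Using Chinese Remainder Theorem:
M = 5 × 12 = 60
M1 = 12, M2 = 5
y1 = 12^(-1) mod 5 = 3
y2 = 5^(-1) mod 12 = 5
x = (1×12×3 + 0×5×5) mod 60 = 36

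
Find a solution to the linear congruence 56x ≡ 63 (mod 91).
x ≡ 6 (mod 13)

gcd(56, 91) = 7, which divides 63, so solutions exist.
Divide through by 7: 8x ≡ 9 (mod 13).
Find 8^(-1) mod 13 by the extended Euclidean algorithm:
13 = 1 × 8 + 5  ⟹  5 = (1)·13 + (-1)·8
8 = 1 × 5 + 3  ⟹  3 = (-1)·13 + (2)·8
5 = 1 × 3 + 2  ⟹  2 = (2)·13 + (-3)·8
3 = 1 × 2 + 1  ⟹  1 = (-3)·13 + (5)·8
So (5)·8 ≡ 1 (mod 13), i.e. 8^(-1) ≡ 5 (mod 13).
x ≡ 5 × 9 = 45 ≡ 6 (mod 13).
Check: 56 × 6 = 336 ≡ 63 (mod 91).
x ≡ 6 (mod 13), giving 7 solutions mod 91.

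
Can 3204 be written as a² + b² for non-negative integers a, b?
30² + 48² (a=30, b=48)

Factorization: 3204 = 2^2 × 3^2 × 89
By Fermat: n is sum of two squares iff every prime p ≡ 3 (mod 4) appears to even power.
All primes ≡ 3 (mod 4) appear to even power.
Search a = 0, 1, 2, … for 3204 - a² a perfect square: first hit at a = 30: 3204 - 900 = 2304 = 48².
3204 = 30² + 48² = 900 + 2304 ✓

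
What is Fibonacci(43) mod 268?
149

Matrix identity: Q^n = [[F_(n+1), F_n], [F_n, F_(n-1)]] with Q = [[1,1],[1,0]].
n = 43 = 101011₂. Square-and-multiply, entries mod 268:
Q^1 = [[1,1],[1,0]]
Q^2 = (Q^1)² = [[2,1],[1,1]]
Q^5 = (Q^2)²·Q = [[8,5],[5,3]]
Q^10 = (Q^5)² = [[89,55],[55,34]]
Q^21 = (Q^10)²·Q = [[23,226],[226,65]]
Q^43 = (Q^21)²·Q = [[205,149],[149,56]]
F_43 mod 268 = Q^43[0][1] = 149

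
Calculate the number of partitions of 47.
124754

p(n) counts ways to write n as a sum of positive integers (order ignored).
Euler's pentagonal recurrence: p(k) = p(k-1) + p(k-2) - p(k-5) - p(k-7) + p(k-12) + p(k-15) - ... (offsets j(3j∓1)/2, signs ++--, p(0)=1, p(<0)=0).
DP table for k = 0..46: p(0)=1, p(1)=1, p(2)=2, p(3)=3, p(4)=5, p(5)=7, p(6)=11, p(7)=15, p(8)=22, p(9)=30, p(10)=42, p(11)=56, p(12)=77, p(13)=101, p(14)=135, p(15)=176, p(16)=231, p(17)=297, p(18)=385, p(19)=490, p(20)=627, p(21)=792, p(22)=1002, p(23)=1255, p(24)=1575, p(25)=1958, p(26)=2436, p(27)=3010, p(28)=3718, p(29)=4565, p(30)=5604, p(31)=6842, p(32)=8349, p(33)=10143, p(34)=12310, p(35)=14883, p(36)=17977, p(37)=21637, p(38)=26015, p(39)=31185, p(40)=37338, p(41)=44583, p(42)=53174, p(43)=63261, p(44)=75175, p(45)=89134, p(46)=105558.
Final step: p(47) = p(46) + p(45) - p(42) - p(40) + p(35) + p(32) - p(25) - p(21) + p(12) + p(7)
= 105558 + 89134 - 53174 - 37338 + 14883 + 8349 - 1958 - 792 + 77 + 15
= 124754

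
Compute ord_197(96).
98

197 is prime, so ord(96) divides φ(197) = 196.
Divisors of 196: 1, 2, 4, 7, 14, 28, 49, 98, 196.
Repeated squaring: 96^1 ≡ 96, 96^2 ≡ 154, 96^4 ≡ 76, 96^8 ≡ 63, 96^16 ≡ 29, 96^32 ≡ 53, 96^64 ≡ 51, 96^128 ≡ 40 (mod 197).
Test 96^d mod 197 for each divisor d in increasing order:
96^1 ≡ 96
96^2 ≡ 154
96^4 ≡ 76
96^7 = 96^4·96^2·96^1 ≡ 93
96^14 = 96^8·96^4·96^2 ≡ 178
96^28 = 96^16·96^8·96^4 ≡ 164
96^49 = 96^32·96^16·96^1 ≡ 196
96^98 = 96^64·96^32·96^2 ≡ 1  ← first divisor giving 1
The order is 98.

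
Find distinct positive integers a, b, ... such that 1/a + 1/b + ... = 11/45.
1/5 + 1/23 + 1/1035

Greedy algorithm:
11/45: ceiling(45/11) = 5, use 1/5
2/45: ceiling(45/2) = 23, use 1/23
1/1035: ceiling(1035/1) = 1035, use 1/1035
Result: 11/45 = 1/5 + 1/23 + 1/1035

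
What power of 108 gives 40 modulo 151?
134

Baby-step giant-step with step n = ⌈√151⌉ = 13.
Baby steps 108^j mod 151 (j:value) for j=0..12: 0:1, 1:108, 2:37, 3:70, 4:10, 5:23, 6:68, 7:96, 8:100, 9:79, 10:76, 11:54, 12:94.
Giant-step multiplier: 108^(-13) ≡ 108^(150-13) = 108^137 ≡ 82 (mod 151).
Giant steps γ_i = 40·82^i mod 151: γ_0=40, γ_1=109, γ_2=29, γ_3=113, γ_4=55, γ_5=131, γ_6=21, γ_7=61, γ_8=19, γ_9=48, γ_10=10 (in table at j=4).
x = i·n + j = 10·13 + 4 = 134.
Check: 108^134 ≡ 40 (mod 151).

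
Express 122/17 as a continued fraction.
[7; 5, 1, 2]

Euclidean algorithm steps:
122 = 7 × 17 + 3
17 = 5 × 3 + 2
3 = 1 × 2 + 1
2 = 2 × 1 + 0
Continued fraction: [7; 5, 1, 2]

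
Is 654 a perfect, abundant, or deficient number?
abundant

Proper divisors of 654: sum = 1 + 2 + 3 + 6 + 109 + 218 + 327 = 666
Since 666 > 654, 654 is abundant.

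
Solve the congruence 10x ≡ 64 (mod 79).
x ≡ 38 (mod 79)

gcd(10, 79) = 1, which divides 64, so solutions exist.
Find 10^(-1) mod 79 by the extended Euclidean algorithm:
79 = 7 × 10 + 9  ⟹  9 = (1)·79 + (-7)·10
10 = 1 × 9 + 1  ⟹  1 = (-1)·79 + (8)·10
So (8)·10 ≡ 1 (mod 79), i.e. 10^(-1) ≡ 8 (mod 79).
x ≡ 8 × 64 = 512 ≡ 38 (mod 79).
Check: 10 × 38 = 380 ≡ 64 (mod 79).
Unique solution: x ≡ 38 (mod 79)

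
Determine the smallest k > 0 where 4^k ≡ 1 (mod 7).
3

7 is prime, so ord(4) divides φ(7) = 6.
Divisors of 6: 1, 2, 3, 6.
Repeated squaring: 4^1 ≡ 4, 4^2 ≡ 2, 4^4 ≡ 4 (mod 7).
Test 4^d mod 7 for each divisor d in increasing order:
4^1 ≡ 4
4^2 ≡ 2
4^3 = 4^2·4^1 ≡ 1  ← first divisor giving 1
The order is 3.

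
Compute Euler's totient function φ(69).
44

69 = 3 × 23
φ(n) = n × ∏(1 - 1/p) for each prime p dividing n
φ(69) = 69 × (1 - 1/3) × (1 - 1/23) = 44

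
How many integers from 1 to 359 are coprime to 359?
358

359 = 359
φ(n) = n × ∏(1 - 1/p) for each prime p dividing n
φ(359) = 359 × (1 - 1/359) = 358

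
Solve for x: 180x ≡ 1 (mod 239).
81

gcd(180, 239) = 1, so the inverse exists.
Extended Euclidean algorithm on (239, 180):
239 = 1 × 180 + 59  ⟹  59 = (1)·239 + (-1)·180
180 = 3 × 59 + 3  ⟹  3 = (-3)·239 + (4)·180
59 = 19 × 3 + 2  ⟹  2 = (58)·239 + (-77)·180
3 = 1 × 2 + 1  ⟹  1 = (-61)·239 + (81)·180
So (81)·180 ≡ 1 (mod 239), i.e. 180^(-1) ≡ 81 (mod 239).
Check: 180 × 81 = 14580 ≡ 1 (mod 239)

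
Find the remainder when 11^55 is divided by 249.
173

Repeated squaring. Binary of 55 = 110111.
11^1 ≡ 11 (mod 249); 11^2 ≡ 121 (mod 249); 11^4 ≡ 199 (mod 249); 11^8 ≡ 10 (mod 249); 11^16 ≡ 100 (mod 249); 11^32 ≡ 40 (mod 249)
11^55 = 11^1 × 11^2 × 11^4 × 11^16 × 11^32 ≡ 173 (mod 249)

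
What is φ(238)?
96

238 = 2 × 7 × 17
φ(n) = n × ∏(1 - 1/p) for each prime p dividing n
φ(238) = 238 × (1 - 1/2) × (1 - 1/7) × (1 - 1/17) = 96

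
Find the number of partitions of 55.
451276

p(n) counts ways to write n as a sum of positive integers (order ignored).
Euler's pentagonal recurrence: p(k) = p(k-1) + p(k-2) - p(k-5) - p(k-7) + p(k-12) + p(k-15) - ... (offsets j(3j∓1)/2, signs ++--, p(0)=1, p(<0)=0).
DP table for k = 0..54: p(0)=1, p(1)=1, p(2)=2, p(3)=3, p(4)=5, p(5)=7, p(6)=11, p(7)=15, p(8)=22, p(9)=30, p(10)=42, p(11)=56, p(12)=77, p(13)=101, p(14)=135, p(15)=176, p(16)=231, p(17)=297, p(18)=385, p(19)=490, p(20)=627, p(21)=792, p(22)=1002, p(23)=1255, p(24)=1575, p(25)=1958, p(26)=2436, p(27)=3010, p(28)=3718, p(29)=4565, p(30)=5604, p(31)=6842, p(32)=8349, p(33)=10143, p(34)=12310, p(35)=14883, p(36)=17977, p(37)=21637, p(38)=26015, p(39)=31185, p(40)=37338, p(41)=44583, p(42)=53174, p(43)=63261, p(44)=75175, p(45)=89134, p(46)=105558, p(47)=124754, p(48)=147273, p(49)=173525, p(50)=204226, p(51)=239943, p(52)=281589, p(53)=329931, p(54)=386155.
Final step: p(55) = p(54) + p(53) - p(50) - p(48) + p(43) + p(40) - p(33) - p(29) + p(20) + p(15) - p(4)
= 386155 + 329931 - 204226 - 147273 + 63261 + 37338 - 10143 - 4565 + 627 + 176 - 5
= 451276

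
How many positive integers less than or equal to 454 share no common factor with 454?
226

454 = 2 × 227
φ(n) = n × ∏(1 - 1/p) for each prime p dividing n
φ(454) = 454 × (1 - 1/2) × (1 - 1/227) = 226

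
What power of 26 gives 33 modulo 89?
27

Baby-step giant-step with step n = ⌈√89⌉ = 10.
Baby steps 26^j mod 89 (j:value) for j=0..9: 0:1, 1:26, 2:53, 3:43, 4:50, 5:54, 6:69, 7:14, 8:8, 9:30.
Giant-step multiplier: 26^(-10) ≡ 26^(88-10) = 26^78 ≡ 72 (mod 89).
Giant steps γ_i = 33·72^i mod 89: γ_0=33, γ_1=62, γ_2=14 (in table at j=7).
x = i·n + j = 2·10 + 7 = 27.
Check: 26^27 ≡ 33 (mod 89).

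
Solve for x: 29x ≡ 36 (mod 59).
x ≡ 46 (mod 59)

gcd(29, 59) = 1, which divides 36, so solutions exist.
Find 29^(-1) mod 59 by the extended Euclidean algorithm:
59 = 2 × 29 + 1  ⟹  1 = (1)·59 + (-2)·29
So (-2)·29 ≡ 1 (mod 59), i.e. 29^(-1) ≡ -2 ≡ 57 (mod 59).
x ≡ 57 × 36 = 2052 ≡ 46 (mod 59).
Check: 29 × 46 = 1334 ≡ 36 (mod 59).
Unique solution: x ≡ 46 (mod 59)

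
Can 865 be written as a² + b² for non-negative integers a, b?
9² + 28² (a=9, b=28)

Factorization: 865 = 5 × 173
By Fermat: n is sum of two squares iff every prime p ≡ 3 (mod 4) appears to even power.
All primes ≡ 3 (mod 4) appear to even power.
Search a = 0, 1, 2, … for 865 - a² a perfect square: first hit at a = 9: 865 - 81 = 784 = 28².
865 = 9² + 28² = 81 + 784 ✓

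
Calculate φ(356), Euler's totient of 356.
176

356 = 2^2 × 89
φ(n) = n × ∏(1 - 1/p) for each prime p dividing n
φ(356) = 356 × (1 - 1/2) × (1 - 1/89) = 176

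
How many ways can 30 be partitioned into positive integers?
5604

p(n) counts ways to write n as a sum of positive integers (order ignored).
Euler's pentagonal recurrence: p(k) = p(k-1) + p(k-2) - p(k-5) - p(k-7) + p(k-12) + p(k-15) - ... (offsets j(3j∓1)/2, signs ++--, p(0)=1, p(<0)=0).
DP table for k = 0..29: p(0)=1, p(1)=1, p(2)=2, p(3)=3, p(4)=5, p(5)=7, p(6)=11, p(7)=15, p(8)=22, p(9)=30, p(10)=42, p(11)=56, p(12)=77, p(13)=101, p(14)=135, p(15)=176, p(16)=231, p(17)=297, p(18)=385, p(19)=490, p(20)=627, p(21)=792, p(22)=1002, p(23)=1255, p(24)=1575, p(25)=1958, p(26)=2436, p(27)=3010, p(28)=3718, p(29)=4565.
Final step: p(30) = p(29) + p(28) - p(25) - p(23) + p(18) + p(15) - p(8) - p(4)
= 4565 + 3718 - 1958 - 1255 + 385 + 176 - 22 - 5
= 5604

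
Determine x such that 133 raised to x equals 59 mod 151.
90

Baby-step giant-step with step n = ⌈√151⌉ = 13.
Baby steps 133^j mod 151 (j:value) for j=0..12: 0:1, 1:133, 2:22, 3:57, 4:31, 5:46, 6:78, 7:106, 8:55, 9:67, 10:2, 11:115, 12:44.
Giant-step multiplier: 133^(-13) ≡ 133^(150-13) = 133^137 ≡ 102 (mod 151).
Giant steps γ_i = 59·102^i mod 151: γ_0=59, γ_1=129, γ_2=21, γ_3=28, γ_4=138, γ_5=33, γ_6=44 (in table at j=12).
x = i·n + j = 6·13 + 12 = 90.
Check: 133^90 ≡ 59 (mod 151).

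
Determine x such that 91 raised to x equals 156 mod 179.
52

Baby-step giant-step with step n = ⌈√179⌉ = 14.
Baby steps 91^j mod 179 (j:value) for j=0..13: 0:1, 1:91, 2:47, 3:160, 4:61, 5:2, 6:3, 7:94, 8:141, 9:122, 10:4, 11:6, 12:9, 13:103.
Giant-step multiplier: 91^(-14) ≡ 91^(178-14) = 91^164 ≡ 168 (mod 179).
Giant steps γ_i = 156·168^i mod 179: γ_0=156, γ_1=74, γ_2=81, γ_3=4 (in table at j=10).
x = i·n + j = 3·14 + 10 = 52.
Check: 91^52 ≡ 156 (mod 179).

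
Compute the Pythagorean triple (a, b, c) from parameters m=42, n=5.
(1739, 420, 1789)

Euclid's formula: a = m² - n², b = 2mn, c = m² + n²
m = 42, n = 5
a = 42² - 5² = 1764 - 25 = 1739
b = 2 × 42 × 5 = 420
c = 42² + 5² = 1764 + 25 = 1789
Verification: 1739² + 420² = 3024121 + 176400 = 3200521 = 1789² ✓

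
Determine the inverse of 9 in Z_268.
149

gcd(9, 268) = 1, so the inverse exists.
Extended Euclidean algorithm on (268, 9):
268 = 29 × 9 + 7  ⟹  7 = (1)·268 + (-29)·9
9 = 1 × 7 + 2  ⟹  2 = (-1)·268 + (30)·9
7 = 3 × 2 + 1  ⟹  1 = (4)·268 + (-119)·9
So (-119)·9 ≡ 1 (mod 268), i.e. 9^(-1) ≡ -119 ≡ 149 (mod 268).
Check: 9 × 149 = 1341 ≡ 1 (mod 268)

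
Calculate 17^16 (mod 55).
16

Repeated squaring. Binary of 16 = 10000.
17^1 ≡ 17 (mod 55); 17^2 ≡ 14 (mod 55); 17^4 ≡ 31 (mod 55); 17^8 ≡ 26 (mod 55); 17^16 ≡ 16 (mod 55)
17^16 = 17^16 ≡ 16 (mod 55)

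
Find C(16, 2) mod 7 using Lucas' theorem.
1

Using Lucas' theorem:
Write n=16 and k=2 in base 7:
n in base 7: [2, 2]
k in base 7: [0, 2]
C(16,2) mod 7 = ∏ C(n_i, k_i) mod 7
Digit binomials (mod 7): C(2,0) = 1; C(2,2) = 1
Product: 1 × 1 = 1 ≡ 1 (mod 7)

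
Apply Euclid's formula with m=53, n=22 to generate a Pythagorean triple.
(2325, 2332, 3293)

Euclid's formula: a = m² - n², b = 2mn, c = m² + n²
m = 53, n = 22
a = 53² - 22² = 2809 - 484 = 2325
b = 2 × 53 × 22 = 2332
c = 53² + 22² = 2809 + 484 = 3293
Verification: 2325² + 2332² = 5405625 + 5438224 = 10843849 = 3293² ✓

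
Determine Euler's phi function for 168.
48

168 = 2^3 × 3 × 7
φ(n) = n × ∏(1 - 1/p) for each prime p dividing n
φ(168) = 168 × (1 - 1/2) × (1 - 1/3) × (1 - 1/7) = 48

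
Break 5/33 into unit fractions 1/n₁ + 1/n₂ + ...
1/7 + 1/116 + 1/26796

Greedy algorithm:
5/33: ceiling(33/5) = 7, use 1/7
2/231: ceiling(231/2) = 116, use 1/116
1/26796: ceiling(26796/1) = 26796, use 1/26796
Result: 5/33 = 1/7 + 1/116 + 1/26796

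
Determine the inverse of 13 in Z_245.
132

gcd(13, 245) = 1, so the inverse exists.
Extended Euclidean algorithm on (245, 13):
245 = 18 × 13 + 11  ⟹  11 = (1)·245 + (-18)·13
13 = 1 × 11 + 2  ⟹  2 = (-1)·245 + (19)·13
11 = 5 × 2 + 1  ⟹  1 = (6)·245 + (-113)·13
So (-113)·13 ≡ 1 (mod 245), i.e. 13^(-1) ≡ -113 ≡ 132 (mod 245).
Check: 13 × 132 = 1716 ≡ 1 (mod 245)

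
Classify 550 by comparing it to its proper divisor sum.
abundant

Proper divisors of 550: sum = 1 + 2 + 5 + 10 + 11 + 22 + 25 + 50 + 55 + 110 + 275 = 566
Since 566 > 550, 550 is abundant.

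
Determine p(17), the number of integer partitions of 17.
297

p(n) counts ways to write n as a sum of positive integers (order ignored).
Euler's pentagonal recurrence: p(k) = p(k-1) + p(k-2) - p(k-5) - p(k-7) + p(k-12) + p(k-15) - ... (offsets j(3j∓1)/2, signs ++--, p(0)=1, p(<0)=0).
DP table for k = 0..16: p(0)=1, p(1)=1, p(2)=2, p(3)=3, p(4)=5, p(5)=7, p(6)=11, p(7)=15, p(8)=22, p(9)=30, p(10)=42, p(11)=56, p(12)=77, p(13)=101, p(14)=135, p(15)=176, p(16)=231.
Final step: p(17) = p(16) + p(15) - p(12) - p(10) + p(5) + p(2)
= 231 + 176 - 77 - 42 + 7 + 2
= 297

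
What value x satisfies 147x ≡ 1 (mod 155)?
58

gcd(147, 155) = 1, so the inverse exists.
Extended Euclidean algorithm on (155, 147):
155 = 1 × 147 + 8  ⟹  8 = (1)·155 + (-1)·147
147 = 18 × 8 + 3  ⟹  3 = (-18)·155 + (19)·147
8 = 2 × 3 + 2  ⟹  2 = (37)·155 + (-39)·147
3 = 1 × 2 + 1  ⟹  1 = (-55)·155 + (58)·147
So (58)·147 ≡ 1 (mod 155), i.e. 147^(-1) ≡ 58 (mod 155).
Check: 147 × 58 = 8526 ≡ 1 (mod 155)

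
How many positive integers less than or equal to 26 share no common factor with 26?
12

26 = 2 × 13
φ(n) = n × ∏(1 - 1/p) for each prime p dividing n
φ(26) = 26 × (1 - 1/2) × (1 - 1/13) = 12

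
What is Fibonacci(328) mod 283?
258

Matrix identity: Q^n = [[F_(n+1), F_n], [F_n, F_(n-1)]] with Q = [[1,1],[1,0]].
n = 328 = 101001000₂. Square-and-multiply, entries mod 283:
Q^1 = [[1,1],[1,0]]
Q^2 = (Q^1)² = [[2,1],[1,1]]
Q^5 = (Q^2)²·Q = [[8,5],[5,3]]
Q^10 = (Q^5)² = [[89,55],[55,34]]
Q^20 = (Q^10)² = [[192,256],[256,219]]
Q^41 = (Q^20)²·Q = [[177,237],[237,223]]
Q^82 = (Q^41)² = [[51,278],[278,56]]
Q^164 = (Q^82)² = [[79,31],[31,48]]
Q^328 = (Q^164)² = [[127,258],[258,152]]
F_328 mod 283 = Q^328[0][1] = 258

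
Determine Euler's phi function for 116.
56

116 = 2^2 × 29
φ(n) = n × ∏(1 - 1/p) for each prime p dividing n
φ(116) = 116 × (1 - 1/2) × (1 - 1/29) = 56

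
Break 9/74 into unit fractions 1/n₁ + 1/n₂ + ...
1/9 + 1/96 + 1/10656

Greedy algorithm:
9/74: ceiling(74/9) = 9, use 1/9
7/666: ceiling(666/7) = 96, use 1/96
1/10656: ceiling(10656/1) = 10656, use 1/10656
Result: 9/74 = 1/9 + 1/96 + 1/10656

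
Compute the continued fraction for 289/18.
[16; 18]

Euclidean algorithm steps:
289 = 16 × 18 + 1
18 = 18 × 1 + 0
Continued fraction: [16; 18]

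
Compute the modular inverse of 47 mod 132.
59

gcd(47, 132) = 1, so the inverse exists.
Extended Euclidean algorithm on (132, 47):
132 = 2 × 47 + 38  ⟹  38 = (1)·132 + (-2)·47
47 = 1 × 38 + 9  ⟹  9 = (-1)·132 + (3)·47
38 = 4 × 9 + 2  ⟹  2 = (5)·132 + (-14)·47
9 = 4 × 2 + 1  ⟹  1 = (-21)·132 + (59)·47
So (59)·47 ≡ 1 (mod 132), i.e. 47^(-1) ≡ 59 (mod 132).
Check: 47 × 59 = 2773 ≡ 1 (mod 132)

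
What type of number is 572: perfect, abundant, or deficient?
abundant

Proper divisors of 572: sum = 1 + 2 + 4 + 11 + 13 + 22 + 26 + 44 + 52 + 143 + 286 = 604
Since 604 > 572, 572 is abundant.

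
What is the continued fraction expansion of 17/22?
[0; 1, 3, 2, 2]

Euclidean algorithm steps:
17 = 0 × 22 + 17
22 = 1 × 17 + 5
17 = 3 × 5 + 2
5 = 2 × 2 + 1
2 = 2 × 1 + 0
Continued fraction: [0; 1, 3, 2, 2]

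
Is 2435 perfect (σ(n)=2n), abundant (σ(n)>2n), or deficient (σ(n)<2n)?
deficient

Proper divisors of 2435: sum = 1 + 5 + 487 = 493
Since 493 < 2435, 2435 is deficient.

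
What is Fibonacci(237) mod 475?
192

Matrix identity: Q^n = [[F_(n+1), F_n], [F_n, F_(n-1)]] with Q = [[1,1],[1,0]].
n = 237 = 11101101₂. Square-and-multiply, entries mod 475:
Q^1 = [[1,1],[1,0]]
Q^3 = (Q^1)²·Q = [[3,2],[2,1]]
Q^7 = (Q^3)²·Q = [[21,13],[13,8]]
Q^14 = (Q^7)² = [[135,377],[377,233]]
Q^29 = (Q^14)²·Q = [[315,279],[279,36]]
Q^59 = (Q^29)²·Q = [[445,366],[366,79]]
Q^118 = (Q^59)² = [[431,359],[359,72]]
Q^237 = (Q^118)²·Q = [[269,192],[192,77]]
F_237 mod 475 = Q^237[0][1] = 192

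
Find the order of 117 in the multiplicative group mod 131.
65

131 is prime, so ord(117) divides φ(131) = 130.
Divisors of 130: 1, 2, 5, 10, 13, 26, 65, 130.
Repeated squaring: 117^1 ≡ 117, 117^2 ≡ 65, 117^4 ≡ 33, 117^8 ≡ 41, 117^16 ≡ 109, 117^32 ≡ 91, 117^64 ≡ 28, 117^128 ≡ 129 (mod 131).
Test 117^d mod 131 for each divisor d in increasing order:
117^1 ≡ 117
117^2 ≡ 65
117^5 = 117^4·117^1 ≡ 62
117^10 = 117^8·117^2 ≡ 45
117^13 = 117^8·117^4·117^1 ≡ 53
117^26 = 117^16·117^8·117^2 ≡ 58
117^65 = 117^64·117^1 ≡ 1  ← first divisor giving 1
The order is 65.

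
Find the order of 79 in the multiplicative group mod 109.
108

109 is prime, so ord(79) divides φ(109) = 108.
Divisors of 108: 1, 2, 3, 4, 6, 9, 12, 18, 27, 36, 54, 108.
Repeated squaring: 79^1 ≡ 79, 79^2 ≡ 28, 79^4 ≡ 21, 79^8 ≡ 5, 79^16 ≡ 25, 79^32 ≡ 80, 79^64 ≡ 78 (mod 109).
Test 79^d mod 109 for each divisor d in increasing order:
79^1 ≡ 79
79^2 ≡ 28
79^3 = 79^2·79^1 ≡ 32
79^4 ≡ 21
79^6 = 79^4·79^2 ≡ 43
79^9 = 79^8·79^1 ≡ 68
79^12 = 79^8·79^4 ≡ 105
79^18 = 79^16·79^2 ≡ 46
79^27 = 79^16·79^8·79^2·79^1 ≡ 76
79^36 = 79^32·79^4 ≡ 45
79^54 = 79^32·79^16·79^4·79^2 ≡ 108
79^108 = 79^64·79^32·79^8·79^4 ≡ 1  ← first divisor giving 1
The order is 108.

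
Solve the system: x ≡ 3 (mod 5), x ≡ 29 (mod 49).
78

Using Chinese Remainder Theorem:
M = 5 × 49 = 245
M1 = 49, M2 = 5
y1 = 49^(-1) mod 5 = 4
y2 = 5^(-1) mod 49 = 10
x = (3×49×4 + 29×5×10) mod 245 = 78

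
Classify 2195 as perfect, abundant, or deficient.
deficient

Proper divisors of 2195: sum = 1 + 5 + 439 = 445
Since 445 < 2195, 2195 is deficient.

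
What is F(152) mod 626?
501

Matrix identity: Q^n = [[F_(n+1), F_n], [F_n, F_(n-1)]] with Q = [[1,1],[1,0]].
n = 152 = 10011000₂. Square-and-multiply, entries mod 626:
Q^1 = [[1,1],[1,0]]
Q^2 = (Q^1)² = [[2,1],[1,1]]
Q^4 = (Q^2)² = [[5,3],[3,2]]
Q^9 = (Q^4)²·Q = [[55,34],[34,21]]
Q^19 = (Q^9)²·Q = [[505,425],[425,80]]
Q^38 = (Q^19)² = [[580,103],[103,477]]
Q^76 = (Q^38)² = [[205,573],[573,258]]
Q^152 = (Q^76)² = [[388,501],[501,513]]
F_152 mod 626 = Q^152[0][1] = 501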